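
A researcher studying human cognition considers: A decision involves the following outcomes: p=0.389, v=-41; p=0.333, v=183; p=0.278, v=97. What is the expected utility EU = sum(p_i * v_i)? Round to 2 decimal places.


EU = sum(p_i * v_i)
0.389 * -41 = -15.949
0.333 * 183 = 60.939
0.278 * 97 = 26.966
EU = -15.949 + 60.939 + 26.966
= 71.96


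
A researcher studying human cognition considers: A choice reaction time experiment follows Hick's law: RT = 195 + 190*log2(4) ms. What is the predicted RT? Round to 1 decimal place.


RT = 195 + 190 * log2(4)
log2(4) = 2.0
RT = 195 + 190 * 2.0
= 195 + 380.0
= 575.0 ms


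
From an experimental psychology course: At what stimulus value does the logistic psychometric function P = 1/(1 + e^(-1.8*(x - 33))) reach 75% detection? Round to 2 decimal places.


At P = 0.75: 0.75 = 1/(1 + e^(-k*(x-x0)))
Solving: e^(-k*(x-x0)) = 1/3
x = x0 + ln(3)/k
ln(3) = 1.0986
x = 33 + 1.0986/1.8
= 33 + 0.6103
= 33.61


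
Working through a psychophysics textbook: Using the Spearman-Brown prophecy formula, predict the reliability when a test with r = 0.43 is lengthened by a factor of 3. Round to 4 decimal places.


r_new = n*r / (1 + (n-1)*r)
Numerator = 3 * 0.43 = 1.29
Denominator = 1 + 2 * 0.43 = 1.86
r_new = 1.29 / 1.86
= 0.6935


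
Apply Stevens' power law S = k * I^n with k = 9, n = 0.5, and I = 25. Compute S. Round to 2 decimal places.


S = 9 * 25^0.5
25^0.5 = 5.0
S = 9 * 5.0
= 45.00


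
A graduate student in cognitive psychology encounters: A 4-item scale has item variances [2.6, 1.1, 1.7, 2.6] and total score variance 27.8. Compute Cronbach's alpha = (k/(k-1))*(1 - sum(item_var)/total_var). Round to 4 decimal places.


alpha = (k/(k-1)) * (1 - sum(s_i^2)/s_total^2)
sum(item variances) = 8.0
k/(k-1) = 4/3 = 1.333333
1 - 8.0/27.8 = 1 - 0.28777 = 0.71223
alpha = 1.333333 * 0.71223
= 0.9496


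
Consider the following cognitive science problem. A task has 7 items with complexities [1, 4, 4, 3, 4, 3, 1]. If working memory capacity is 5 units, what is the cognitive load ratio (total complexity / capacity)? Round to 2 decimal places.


Total complexity = 1 + 4 + 4 + 3 + 4 + 3 + 1 = 20
Load = total / capacity = 20 / 5
= 4.00


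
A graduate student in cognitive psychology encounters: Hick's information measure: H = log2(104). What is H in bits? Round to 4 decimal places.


H = log2(n)
H = log2(104)
= 6.7004


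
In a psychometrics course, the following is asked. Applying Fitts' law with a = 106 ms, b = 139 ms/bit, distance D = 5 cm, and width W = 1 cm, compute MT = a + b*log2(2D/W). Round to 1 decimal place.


MT = 106 + 139 * log2(2*5/1)
2D/W = 10.0
log2(10.0) = 3.3219
MT = 106 + 139 * 3.3219
= 567.7 ms


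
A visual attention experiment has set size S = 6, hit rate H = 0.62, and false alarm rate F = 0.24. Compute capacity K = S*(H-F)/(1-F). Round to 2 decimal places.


K = S * (H - F) / (1 - F)
H - F = 0.38
1 - F = 0.76
K = 6 * 0.38 / 0.76
= 3.00


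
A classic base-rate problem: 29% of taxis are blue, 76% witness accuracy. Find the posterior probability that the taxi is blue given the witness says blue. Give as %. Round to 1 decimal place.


P(blue | says blue) = P(says blue | blue)*P(blue) / [P(says blue | blue)*P(blue) + P(says blue | not blue)*P(not blue)]
Numerator = 0.76 * 0.29 = 0.2204
False identification = 0.24 * 0.71 = 0.1704
P = 0.2204 / (0.2204 + 0.1704)
= 0.2204 / 0.3908
As percentage = 56.4


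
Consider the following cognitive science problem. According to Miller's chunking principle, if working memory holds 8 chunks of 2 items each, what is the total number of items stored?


Total items = chunks * items_per_chunk
= 8 * 2
= 16


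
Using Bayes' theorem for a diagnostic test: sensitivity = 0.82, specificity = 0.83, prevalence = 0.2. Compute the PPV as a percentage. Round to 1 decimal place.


PPV = (sens * prev) / (sens * prev + (1-spec) * (1-prev))
Numerator = 0.82 * 0.2 = 0.164
P(positive and no disease) = (1 - spec) * (1 - prev) = (1 - 0.83) * (1 - 0.2) = 0.136
Denominator = 0.164 + 0.136 = 0.3
PPV = 0.164 / 0.3 = 0.546667
As percentage = 54.7


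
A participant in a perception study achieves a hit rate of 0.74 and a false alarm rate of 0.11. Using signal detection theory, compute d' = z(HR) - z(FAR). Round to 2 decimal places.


d' = z(HR) - z(FAR)
z(0.74) = 0.6433
z(0.11) = -1.2265
d' = 0.6433 - -1.2265
= 1.87


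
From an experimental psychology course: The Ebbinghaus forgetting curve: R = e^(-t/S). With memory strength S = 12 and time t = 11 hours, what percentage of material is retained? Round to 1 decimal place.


R = e^(-t/S)
-t/S = -11/12 = -0.916667
R = e^(-0.916667) = 0.39985
Percentage = 0.39985 * 100
= 40.0


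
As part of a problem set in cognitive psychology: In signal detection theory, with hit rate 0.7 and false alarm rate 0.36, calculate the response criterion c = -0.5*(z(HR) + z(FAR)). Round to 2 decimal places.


c = -0.5 * (z(HR) + z(FAR))
z(0.7) = 0.5244
z(0.36) = -0.3585
c = -0.5 * (0.5244 + -0.3585)
= -0.5 * 0.1659
= -0.08


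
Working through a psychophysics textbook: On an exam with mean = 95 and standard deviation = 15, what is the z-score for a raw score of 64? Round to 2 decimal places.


z = (X - mu) / sigma
= (64 - 95) / 15
= -31 / 15
= -2.07


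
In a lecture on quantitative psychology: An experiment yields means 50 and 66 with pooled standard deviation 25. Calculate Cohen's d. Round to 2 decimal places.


Cohen's d = (M1 - M2) / S_pooled
= (50 - 66) / 25
= -16 / 25
= -0.64


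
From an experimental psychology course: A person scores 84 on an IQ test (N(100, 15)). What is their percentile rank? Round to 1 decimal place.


z = (IQ - mean) / SD
z = (84 - 100) / 15 = -1.0667
Percentile = Phi(-1.0667) * 100
Phi(-1.0667) = 0.143054
= 14.3


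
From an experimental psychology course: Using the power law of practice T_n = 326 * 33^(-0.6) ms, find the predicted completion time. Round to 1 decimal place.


T_n = 326 * 33^(-0.6)
33^(-0.6) = 0.122713
T_n = 326 * 0.122713
= 40.0 ms


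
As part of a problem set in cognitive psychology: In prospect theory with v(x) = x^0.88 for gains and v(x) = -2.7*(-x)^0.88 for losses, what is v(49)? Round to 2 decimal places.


Since x = 49 >= 0, use v(x) = x^0.88
49^0.88 = 30.7166
v(49) = 30.72


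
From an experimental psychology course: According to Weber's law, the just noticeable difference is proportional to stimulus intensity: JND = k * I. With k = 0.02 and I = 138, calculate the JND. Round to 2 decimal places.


JND = k * I
JND = 0.02 * 138
= 2.76


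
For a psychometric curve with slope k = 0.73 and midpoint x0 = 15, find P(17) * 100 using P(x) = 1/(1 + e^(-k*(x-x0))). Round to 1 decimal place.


P(x) = 1/(1 + e^(-0.73*(17 - 15)))
Exponent = -0.73 * 2 = -1.46
e^(-1.46) = 0.232236
P = 1/(1 + 0.232236) = 0.811533
Percentage = 81.2


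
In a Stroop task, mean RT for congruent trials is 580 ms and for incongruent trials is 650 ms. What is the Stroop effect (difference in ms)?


Stroop effect = RT(incongruent) - RT(congruent)
= 650 - 580
= 70 ms


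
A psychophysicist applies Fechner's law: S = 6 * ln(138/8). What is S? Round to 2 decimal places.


S = 6 * ln(138/8)
I/I0 = 17.25
ln(17.25) = 2.8478
S = 6 * 2.8478
= 17.09


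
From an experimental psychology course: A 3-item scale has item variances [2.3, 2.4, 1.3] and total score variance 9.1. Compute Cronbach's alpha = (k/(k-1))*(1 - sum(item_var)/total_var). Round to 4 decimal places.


alpha = (k/(k-1)) * (1 - sum(s_i^2)/s_total^2)
sum(item variances) = 6.0
k/(k-1) = 3/2 = 1.5
1 - 6.0/9.1 = 1 - 0.659341 = 0.340659
alpha = 1.5 * 0.340659
= 0.5110


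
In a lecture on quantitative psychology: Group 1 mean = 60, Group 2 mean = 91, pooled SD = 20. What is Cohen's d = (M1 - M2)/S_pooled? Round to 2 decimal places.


Cohen's d = (M1 - M2) / S_pooled
= (60 - 91) / 20
= -31 / 20
= -1.55


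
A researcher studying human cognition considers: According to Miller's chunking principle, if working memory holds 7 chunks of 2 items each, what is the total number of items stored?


Total items = chunks * items_per_chunk
= 7 * 2
= 14


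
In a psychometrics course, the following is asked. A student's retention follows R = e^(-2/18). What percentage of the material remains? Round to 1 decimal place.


R = e^(-t/S)
-t/S = -2/18 = -0.111111
R = e^(-0.111111) = 0.894839
Percentage = 0.894839 * 100
= 89.5


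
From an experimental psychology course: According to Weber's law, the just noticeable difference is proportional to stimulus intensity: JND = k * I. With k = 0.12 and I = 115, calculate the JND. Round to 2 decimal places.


JND = k * I
JND = 0.12 * 115
= 13.80


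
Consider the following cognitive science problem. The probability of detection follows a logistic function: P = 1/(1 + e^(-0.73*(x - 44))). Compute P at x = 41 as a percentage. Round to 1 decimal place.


P(x) = 1/(1 + e^(-0.73*(41 - 44)))
Exponent = -0.73 * -3 = 2.19
e^(2.19) = 8.935213
P = 1/(1 + 8.935213) = 0.100652
Percentage = 10.1


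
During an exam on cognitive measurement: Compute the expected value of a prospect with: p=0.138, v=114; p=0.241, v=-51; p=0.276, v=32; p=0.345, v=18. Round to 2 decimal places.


EU = sum(p_i * v_i)
0.138 * 114 = 15.732
0.241 * -51 = -12.291
0.276 * 32 = 8.832
0.345 * 18 = 6.21
EU = 15.732 + -12.291 + 8.832 + 6.21
= 18.48


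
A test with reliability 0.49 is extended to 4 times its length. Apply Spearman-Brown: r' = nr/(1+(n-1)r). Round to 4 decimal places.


r_new = n*r / (1 + (n-1)*r)
Numerator = 4 * 0.49 = 1.96
Denominator = 1 + 3 * 0.49 = 2.47
r_new = 1.96 / 2.47
= 0.7935


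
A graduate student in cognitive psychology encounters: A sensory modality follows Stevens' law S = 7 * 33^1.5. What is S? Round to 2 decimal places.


S = 7 * 33^1.5
33^1.5 = 189.5706
S = 7 * 189.5706
= 1326.99


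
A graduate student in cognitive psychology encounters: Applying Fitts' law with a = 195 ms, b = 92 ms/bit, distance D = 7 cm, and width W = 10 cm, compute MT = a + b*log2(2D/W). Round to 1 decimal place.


MT = 195 + 92 * log2(2*7/10)
2D/W = 1.4
log2(1.4) = 0.4854
MT = 195 + 92 * 0.4854
= 239.7 ms


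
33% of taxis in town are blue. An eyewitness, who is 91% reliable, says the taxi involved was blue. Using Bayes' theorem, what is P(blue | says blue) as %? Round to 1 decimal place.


P(blue | says blue) = P(says blue | blue)*P(blue) / [P(says blue | blue)*P(blue) + P(says blue | not blue)*P(not blue)]
Numerator = 0.91 * 0.33 = 0.3003
False identification = 0.09 * 0.67 = 0.0603
P = 0.3003 / (0.3003 + 0.0603)
= 0.3003 / 0.3606
As percentage = 83.3


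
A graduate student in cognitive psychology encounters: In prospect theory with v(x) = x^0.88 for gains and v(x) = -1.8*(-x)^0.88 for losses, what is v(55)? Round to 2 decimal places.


Since x = 55 >= 0, use v(x) = x^0.88
55^0.88 = 34.0032
v(55) = 34.00


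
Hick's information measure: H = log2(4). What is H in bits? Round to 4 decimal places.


H = log2(n)
H = log2(4)
= 2.0000


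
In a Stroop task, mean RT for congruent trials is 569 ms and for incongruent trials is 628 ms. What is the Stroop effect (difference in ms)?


Stroop effect = RT(incongruent) - RT(congruent)
= 628 - 569
= 59 ms


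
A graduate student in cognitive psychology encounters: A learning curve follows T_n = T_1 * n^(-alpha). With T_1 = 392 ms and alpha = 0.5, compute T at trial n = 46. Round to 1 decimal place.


T_n = 392 * 46^(-0.5)
46^(-0.5) = 0.147442
T_n = 392 * 0.147442
= 57.8 ms


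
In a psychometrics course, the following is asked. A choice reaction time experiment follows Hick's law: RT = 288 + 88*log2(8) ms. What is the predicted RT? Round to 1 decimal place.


RT = 288 + 88 * log2(8)
log2(8) = 3.0
RT = 288 + 88 * 3.0
= 288 + 264.0
= 552.0 ms


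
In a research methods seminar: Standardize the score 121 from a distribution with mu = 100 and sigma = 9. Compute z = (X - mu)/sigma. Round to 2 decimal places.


z = (X - mu) / sigma
= (121 - 100) / 9
= 21 / 9
= 2.33


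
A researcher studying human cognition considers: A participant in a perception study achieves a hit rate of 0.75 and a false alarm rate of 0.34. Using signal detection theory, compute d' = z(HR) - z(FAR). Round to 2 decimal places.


d' = z(HR) - z(FAR)
z(0.75) = 0.6745
z(0.34) = -0.4125
d' = 0.6745 - -0.4125
= 1.09


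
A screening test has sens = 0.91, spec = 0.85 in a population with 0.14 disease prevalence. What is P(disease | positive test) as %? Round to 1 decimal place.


PPV = (sens * prev) / (sens * prev + (1-spec) * (1-prev))
Numerator = 0.91 * 0.14 = 0.1274
P(positive and no disease) = (1 - spec) * (1 - prev) = (1 - 0.85) * (1 - 0.14) = 0.129
Denominator = 0.1274 + 0.129 = 0.2564
PPV = 0.1274 / 0.2564 = 0.49688
As percentage = 49.7


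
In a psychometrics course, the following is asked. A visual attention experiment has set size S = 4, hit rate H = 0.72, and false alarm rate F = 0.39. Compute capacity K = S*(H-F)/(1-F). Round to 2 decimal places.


K = S * (H - F) / (1 - F)
H - F = 0.33
1 - F = 0.61
K = 4 * 0.33 / 0.61
= 2.16


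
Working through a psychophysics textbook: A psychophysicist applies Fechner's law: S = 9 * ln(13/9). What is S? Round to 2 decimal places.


S = 9 * ln(13/9)
I/I0 = 1.444444
ln(1.444444) = 0.3677
S = 9 * 0.3677
= 3.31


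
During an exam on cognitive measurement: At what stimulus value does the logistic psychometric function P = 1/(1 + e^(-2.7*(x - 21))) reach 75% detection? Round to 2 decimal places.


At P = 0.75: 0.75 = 1/(1 + e^(-k*(x-x0)))
Solving: e^(-k*(x-x0)) = 1/3
x = x0 + ln(3)/k
ln(3) = 1.0986
x = 21 + 1.0986/2.7
= 21 + 0.4069
= 21.41


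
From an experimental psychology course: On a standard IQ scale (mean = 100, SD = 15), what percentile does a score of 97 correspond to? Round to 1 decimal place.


z = (IQ - mean) / SD
z = (97 - 100) / 15 = -0.2
Percentile = Phi(-0.2) * 100
Phi(-0.2) = 0.42074
= 42.1


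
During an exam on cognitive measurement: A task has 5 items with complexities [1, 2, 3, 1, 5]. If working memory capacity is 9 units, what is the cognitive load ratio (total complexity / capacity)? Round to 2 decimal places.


Total complexity = 1 + 2 + 3 + 1 + 5 = 12
Load = total / capacity = 12 / 9
= 1.33


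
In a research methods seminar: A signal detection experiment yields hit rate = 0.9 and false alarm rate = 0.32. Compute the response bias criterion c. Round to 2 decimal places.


c = -0.5 * (z(HR) + z(FAR))
z(0.9) = 1.2816
z(0.32) = -0.4677
c = -0.5 * (1.2816 + -0.4677)
= -0.5 * 0.8139
= -0.41


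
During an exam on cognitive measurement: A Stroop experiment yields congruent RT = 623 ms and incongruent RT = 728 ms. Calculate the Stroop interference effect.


Stroop effect = RT(incongruent) - RT(congruent)
= 728 - 623
= 105 ms


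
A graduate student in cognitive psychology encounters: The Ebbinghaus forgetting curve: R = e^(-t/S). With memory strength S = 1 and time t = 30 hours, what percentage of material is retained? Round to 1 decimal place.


R = e^(-t/S)
-t/S = -30/1 = -30.0
R = e^(-30.0) = 0.0
Percentage = 0.0 * 100
= 0.0


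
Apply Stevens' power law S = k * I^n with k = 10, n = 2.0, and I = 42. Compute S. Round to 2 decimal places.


S = 10 * 42^2.0
42^2.0 = 1764.0
S = 10 * 1764.0
= 17640.00


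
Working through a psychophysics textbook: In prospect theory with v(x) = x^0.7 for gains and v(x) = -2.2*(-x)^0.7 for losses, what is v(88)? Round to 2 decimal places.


Since x = 88 >= 0, use v(x) = x^0.7
88^0.7 = 22.9688
v(88) = 22.97


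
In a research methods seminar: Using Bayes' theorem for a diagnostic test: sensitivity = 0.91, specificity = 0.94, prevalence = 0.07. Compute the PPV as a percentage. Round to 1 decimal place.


PPV = (sens * prev) / (sens * prev + (1-spec) * (1-prev))
Numerator = 0.91 * 0.07 = 0.0637
P(positive and no disease) = (1 - spec) * (1 - prev) = (1 - 0.94) * (1 - 0.07) = 0.0558
Denominator = 0.0637 + 0.0558 = 0.1195
PPV = 0.0637 / 0.1195 = 0.533054
As percentage = 53.3


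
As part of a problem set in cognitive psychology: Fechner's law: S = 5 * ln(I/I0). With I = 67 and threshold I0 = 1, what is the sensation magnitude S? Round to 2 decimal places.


S = 5 * ln(67/1)
I/I0 = 67.0
ln(67.0) = 4.2047
S = 5 * 4.2047
= 21.02


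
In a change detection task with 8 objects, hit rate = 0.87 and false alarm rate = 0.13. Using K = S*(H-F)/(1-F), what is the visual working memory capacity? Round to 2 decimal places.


K = S * (H - F) / (1 - F)
H - F = 0.74
1 - F = 0.87
K = 8 * 0.74 / 0.87
= 6.80


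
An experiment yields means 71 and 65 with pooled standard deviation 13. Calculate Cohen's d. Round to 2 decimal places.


Cohen's d = (M1 - M2) / S_pooled
= (71 - 65) / 13
= 6 / 13
= 0.46


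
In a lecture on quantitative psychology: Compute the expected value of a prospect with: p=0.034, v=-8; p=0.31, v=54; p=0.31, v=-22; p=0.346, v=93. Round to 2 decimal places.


EU = sum(p_i * v_i)
0.034 * -8 = -0.272
0.31 * 54 = 16.74
0.31 * -22 = -6.82
0.346 * 93 = 32.178
EU = -0.272 + 16.74 + -6.82 + 32.178
= 41.83


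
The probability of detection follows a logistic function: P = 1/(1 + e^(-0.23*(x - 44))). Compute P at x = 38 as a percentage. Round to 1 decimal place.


P(x) = 1/(1 + e^(-0.23*(38 - 44)))
Exponent = -0.23 * -6 = 1.38
e^(1.38) = 3.974902
P = 1/(1 + 3.974902) = 0.201009
Percentage = 20.1


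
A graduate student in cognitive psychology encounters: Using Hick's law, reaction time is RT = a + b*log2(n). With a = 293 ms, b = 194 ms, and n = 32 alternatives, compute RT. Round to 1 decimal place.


RT = 293 + 194 * log2(32)
log2(32) = 5.0
RT = 293 + 194 * 5.0
= 293 + 970.0
= 1263.0 ms


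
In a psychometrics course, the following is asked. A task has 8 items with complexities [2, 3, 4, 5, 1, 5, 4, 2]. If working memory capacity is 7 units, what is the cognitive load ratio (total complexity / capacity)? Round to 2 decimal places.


Total complexity = 2 + 3 + 4 + 5 + 1 + 5 + 4 + 2 = 26
Load = total / capacity = 26 / 7
= 3.71


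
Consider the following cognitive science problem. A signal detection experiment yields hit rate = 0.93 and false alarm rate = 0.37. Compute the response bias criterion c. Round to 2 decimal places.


c = -0.5 * (z(HR) + z(FAR))
z(0.93) = 1.4758
z(0.37) = -0.3319
c = -0.5 * (1.4758 + -0.3319)
= -0.5 * 1.1439
= -0.57


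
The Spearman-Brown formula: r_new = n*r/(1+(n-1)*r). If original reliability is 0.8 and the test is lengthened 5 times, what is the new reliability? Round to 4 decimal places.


r_new = n*r / (1 + (n-1)*r)
Numerator = 5 * 0.8 = 4.0
Denominator = 1 + 4 * 0.8 = 4.2
r_new = 4.0 / 4.2
= 0.9524


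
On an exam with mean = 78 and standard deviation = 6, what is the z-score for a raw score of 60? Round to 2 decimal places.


z = (X - mu) / sigma
= (60 - 78) / 6
= -18 / 6
= -3.00


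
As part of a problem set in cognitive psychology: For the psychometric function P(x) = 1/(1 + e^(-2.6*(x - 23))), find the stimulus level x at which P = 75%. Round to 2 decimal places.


At P = 0.75: 0.75 = 1/(1 + e^(-k*(x-x0)))
Solving: e^(-k*(x-x0)) = 1/3
x = x0 + ln(3)/k
ln(3) = 1.0986
x = 23 + 1.0986/2.6
= 23 + 0.4225
= 23.42


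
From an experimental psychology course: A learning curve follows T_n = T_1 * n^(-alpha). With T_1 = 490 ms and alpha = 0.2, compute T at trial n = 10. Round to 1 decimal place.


T_n = 490 * 10^(-0.2)
10^(-0.2) = 0.630957
T_n = 490 * 0.630957
= 309.2 ms


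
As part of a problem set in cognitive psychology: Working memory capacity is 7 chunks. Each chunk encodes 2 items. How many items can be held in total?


Total items = chunks * items_per_chunk
= 7 * 2
= 14


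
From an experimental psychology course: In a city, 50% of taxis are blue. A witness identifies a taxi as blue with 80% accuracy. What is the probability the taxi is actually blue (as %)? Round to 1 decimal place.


P(blue | says blue) = P(says blue | blue)*P(blue) / [P(says blue | blue)*P(blue) + P(says blue | not blue)*P(not blue)]
Numerator = 0.8 * 0.5 = 0.4
False identification = 0.2 * 0.5 = 0.1
P = 0.4 / (0.4 + 0.1)
= 0.4 / 0.5
As percentage = 80.0


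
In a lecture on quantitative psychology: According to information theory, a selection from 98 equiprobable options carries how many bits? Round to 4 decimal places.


H = log2(n)
H = log2(98)
= 6.6147


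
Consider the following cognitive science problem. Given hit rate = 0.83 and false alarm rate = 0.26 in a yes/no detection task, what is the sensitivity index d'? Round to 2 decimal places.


d' = z(HR) - z(FAR)
z(0.83) = 0.9542
z(0.26) = -0.6433
d' = 0.9542 - -0.6433
= 1.60


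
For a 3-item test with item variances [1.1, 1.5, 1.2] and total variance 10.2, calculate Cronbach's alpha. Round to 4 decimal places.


alpha = (k/(k-1)) * (1 - sum(s_i^2)/s_total^2)
sum(item variances) = 3.8
k/(k-1) = 3/2 = 1.5
1 - 3.8/10.2 = 1 - 0.372549 = 0.627451
alpha = 1.5 * 0.627451
= 0.9412


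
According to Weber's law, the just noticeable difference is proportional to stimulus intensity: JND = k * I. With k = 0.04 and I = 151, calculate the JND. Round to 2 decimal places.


JND = k * I
JND = 0.04 * 151
= 6.04


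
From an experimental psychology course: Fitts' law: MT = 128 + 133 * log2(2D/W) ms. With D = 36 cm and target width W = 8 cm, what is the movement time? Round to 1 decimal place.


MT = 128 + 133 * log2(2*36/8)
2D/W = 9.0
log2(9.0) = 3.1699
MT = 128 + 133 * 3.1699
= 549.6 ms


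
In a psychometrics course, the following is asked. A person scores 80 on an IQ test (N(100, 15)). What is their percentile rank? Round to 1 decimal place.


z = (IQ - mean) / SD
z = (80 - 100) / 15 = -1.3333
Percentile = Phi(-1.3333) * 100
Phi(-1.3333) = 0.091217
= 9.1


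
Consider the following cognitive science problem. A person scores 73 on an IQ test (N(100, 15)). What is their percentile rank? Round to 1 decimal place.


z = (IQ - mean) / SD
z = (73 - 100) / 15 = -1.8
Percentile = Phi(-1.8) * 100
Phi(-1.8) = 0.03593
= 3.6


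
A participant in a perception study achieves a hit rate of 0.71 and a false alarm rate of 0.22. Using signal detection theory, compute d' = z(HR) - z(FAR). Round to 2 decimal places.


d' = z(HR) - z(FAR)
z(0.71) = 0.5534
z(0.22) = -0.7722
d' = 0.5534 - -0.7722
= 1.33


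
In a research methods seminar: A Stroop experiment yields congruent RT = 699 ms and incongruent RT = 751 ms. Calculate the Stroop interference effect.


Stroop effect = RT(incongruent) - RT(congruent)
= 751 - 699
= 52 ms


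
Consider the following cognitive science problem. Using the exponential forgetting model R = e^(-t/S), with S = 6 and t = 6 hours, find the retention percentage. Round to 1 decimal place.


R = e^(-t/S)
-t/S = -6/6 = -1.0
R = e^(-1.0) = 0.367879
Percentage = 0.367879 * 100
= 36.8


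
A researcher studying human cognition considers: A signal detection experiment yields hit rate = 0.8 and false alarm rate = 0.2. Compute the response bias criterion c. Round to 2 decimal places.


c = -0.5 * (z(HR) + z(FAR))
z(0.8) = 0.8416
z(0.2) = -0.8416
c = -0.5 * (0.8416 + -0.8416)
= -0.5 * 0.0
= 0.00


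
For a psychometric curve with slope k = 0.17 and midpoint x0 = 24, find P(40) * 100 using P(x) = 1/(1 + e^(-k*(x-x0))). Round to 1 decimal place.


P(x) = 1/(1 + e^(-0.17*(40 - 24)))
Exponent = -0.17 * 16 = -2.72
e^(-2.72) = 0.065875
P = 1/(1 + 0.065875) = 0.938196
Percentage = 93.8


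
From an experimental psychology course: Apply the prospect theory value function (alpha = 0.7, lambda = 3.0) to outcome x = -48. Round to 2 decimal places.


Since x = -48 < 0, use v(x) = -lambda*(-x)^alpha
(-x) = 48
48^0.7 = 15.0269
v(-48) = -3.0 * 15.0269
= -45.08


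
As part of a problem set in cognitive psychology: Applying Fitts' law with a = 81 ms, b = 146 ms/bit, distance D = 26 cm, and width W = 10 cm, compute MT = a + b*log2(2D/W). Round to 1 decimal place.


MT = 81 + 146 * log2(2*26/10)
2D/W = 5.2
log2(5.2) = 2.3785
MT = 81 + 146 * 2.3785
= 428.3 ms


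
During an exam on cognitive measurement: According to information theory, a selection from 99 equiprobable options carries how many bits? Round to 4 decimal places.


H = log2(n)
H = log2(99)
= 6.6294


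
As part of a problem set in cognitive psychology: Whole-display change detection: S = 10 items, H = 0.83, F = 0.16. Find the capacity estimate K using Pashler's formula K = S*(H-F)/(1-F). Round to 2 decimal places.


K = S * (H - F) / (1 - F)
H - F = 0.67
1 - F = 0.84
K = 10 * 0.67 / 0.84
= 7.98


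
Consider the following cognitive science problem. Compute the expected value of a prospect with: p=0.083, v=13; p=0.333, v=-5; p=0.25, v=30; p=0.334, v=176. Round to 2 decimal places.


EU = sum(p_i * v_i)
0.083 * 13 = 1.079
0.333 * -5 = -1.665
0.25 * 30 = 7.5
0.334 * 176 = 58.784
EU = 1.079 + -1.665 + 7.5 + 58.784
= 65.70


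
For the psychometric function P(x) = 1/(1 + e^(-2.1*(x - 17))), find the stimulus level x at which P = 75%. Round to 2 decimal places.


At P = 0.75: 0.75 = 1/(1 + e^(-k*(x-x0)))
Solving: e^(-k*(x-x0)) = 1/3
x = x0 + ln(3)/k
ln(3) = 1.0986
x = 17 + 1.0986/2.1
= 17 + 0.5231
= 17.52


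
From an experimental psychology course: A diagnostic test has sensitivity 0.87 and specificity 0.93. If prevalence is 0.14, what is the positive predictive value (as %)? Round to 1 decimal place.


PPV = (sens * prev) / (sens * prev + (1-spec) * (1-prev))
Numerator = 0.87 * 0.14 = 0.1218
P(positive and no disease) = (1 - spec) * (1 - prev) = (1 - 0.93) * (1 - 0.14) = 0.0602
Denominator = 0.1218 + 0.0602 = 0.182
PPV = 0.1218 / 0.182 = 0.669231
As percentage = 66.9


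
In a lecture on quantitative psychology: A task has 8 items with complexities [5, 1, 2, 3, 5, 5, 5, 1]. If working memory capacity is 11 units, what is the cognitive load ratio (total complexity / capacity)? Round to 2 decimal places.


Total complexity = 5 + 1 + 2 + 3 + 5 + 5 + 5 + 1 = 27
Load = total / capacity = 27 / 11
= 2.45


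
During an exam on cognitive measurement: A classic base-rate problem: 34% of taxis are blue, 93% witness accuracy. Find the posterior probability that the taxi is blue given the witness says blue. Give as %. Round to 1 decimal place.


P(blue | says blue) = P(says blue | blue)*P(blue) / [P(says blue | blue)*P(blue) + P(says blue | not blue)*P(not blue)]
Numerator = 0.93 * 0.34 = 0.3162
False identification = 0.07 * 0.66 = 0.0462
P = 0.3162 / (0.3162 + 0.0462)
= 0.3162 / 0.3624
As percentage = 87.3


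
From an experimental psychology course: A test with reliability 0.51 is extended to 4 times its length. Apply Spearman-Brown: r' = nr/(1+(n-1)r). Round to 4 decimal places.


r_new = n*r / (1 + (n-1)*r)
Numerator = 4 * 0.51 = 2.04
Denominator = 1 + 3 * 0.51 = 2.53
r_new = 2.04 / 2.53
= 0.8063


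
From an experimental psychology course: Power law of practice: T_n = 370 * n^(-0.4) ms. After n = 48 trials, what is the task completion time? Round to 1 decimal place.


T_n = 370 * 48^(-0.4)
48^(-0.4) = 0.212571
T_n = 370 * 0.212571
= 78.7 ms


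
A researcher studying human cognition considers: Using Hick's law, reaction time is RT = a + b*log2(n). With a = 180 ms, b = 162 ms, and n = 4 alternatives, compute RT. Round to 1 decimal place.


RT = 180 + 162 * log2(4)
log2(4) = 2.0
RT = 180 + 162 * 2.0
= 180 + 324.0
= 504.0 ms


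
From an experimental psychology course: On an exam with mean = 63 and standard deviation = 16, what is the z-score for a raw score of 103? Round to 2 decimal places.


z = (X - mu) / sigma
= (103 - 63) / 16
= 40 / 16
= 2.50


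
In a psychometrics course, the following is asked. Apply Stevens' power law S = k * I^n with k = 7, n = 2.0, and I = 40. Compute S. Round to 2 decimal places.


S = 7 * 40^2.0
40^2.0 = 1600.0
S = 7 * 1600.0
= 11200.00


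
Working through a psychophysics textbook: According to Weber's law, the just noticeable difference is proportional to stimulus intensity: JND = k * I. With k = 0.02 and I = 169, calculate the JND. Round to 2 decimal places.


JND = k * I
JND = 0.02 * 169
= 3.38


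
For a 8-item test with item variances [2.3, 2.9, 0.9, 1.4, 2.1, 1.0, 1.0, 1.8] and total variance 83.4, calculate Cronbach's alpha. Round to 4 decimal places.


alpha = (k/(k-1)) * (1 - sum(s_i^2)/s_total^2)
sum(item variances) = 13.4
k/(k-1) = 8/7 = 1.142857
1 - 13.4/83.4 = 1 - 0.160671 = 0.839329
alpha = 1.142857 * 0.839329
= 0.9592


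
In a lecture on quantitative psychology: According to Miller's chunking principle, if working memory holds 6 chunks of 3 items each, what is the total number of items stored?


Total items = chunks * items_per_chunk
= 6 * 3
= 18


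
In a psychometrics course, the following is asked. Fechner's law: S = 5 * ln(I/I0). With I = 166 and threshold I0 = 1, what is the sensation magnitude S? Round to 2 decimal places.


S = 5 * ln(166/1)
I/I0 = 166.0
ln(166.0) = 5.112
S = 5 * 5.112
= 25.56


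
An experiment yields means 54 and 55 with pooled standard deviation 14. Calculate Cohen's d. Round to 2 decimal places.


Cohen's d = (M1 - M2) / S_pooled
= (54 - 55) / 14
= -1 / 14
= -0.07


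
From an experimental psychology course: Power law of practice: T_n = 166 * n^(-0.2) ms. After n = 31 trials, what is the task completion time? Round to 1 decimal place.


T_n = 166 * 31^(-0.2)
31^(-0.2) = 0.503185
T_n = 166 * 0.503185
= 83.5 ms


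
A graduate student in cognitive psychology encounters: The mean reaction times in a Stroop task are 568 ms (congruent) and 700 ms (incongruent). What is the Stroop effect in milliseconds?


Stroop effect = RT(incongruent) - RT(congruent)
= 700 - 568
= 132 ms


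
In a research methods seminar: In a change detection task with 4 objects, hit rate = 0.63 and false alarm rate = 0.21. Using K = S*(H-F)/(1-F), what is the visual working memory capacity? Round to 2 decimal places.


K = S * (H - F) / (1 - F)
H - F = 0.42
1 - F = 0.79
K = 4 * 0.42 / 0.79
= 2.13


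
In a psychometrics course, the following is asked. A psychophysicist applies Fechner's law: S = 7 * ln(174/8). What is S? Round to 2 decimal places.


S = 7 * ln(174/8)
I/I0 = 21.75
ln(21.75) = 3.0796
S = 7 * 3.0796
= 21.56


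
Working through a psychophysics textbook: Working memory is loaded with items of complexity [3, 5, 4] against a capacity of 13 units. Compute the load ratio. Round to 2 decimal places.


Total complexity = 3 + 5 + 4 = 12
Load = total / capacity = 12 / 13
= 0.92


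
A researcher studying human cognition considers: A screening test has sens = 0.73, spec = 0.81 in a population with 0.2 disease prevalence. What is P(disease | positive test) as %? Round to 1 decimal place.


PPV = (sens * prev) / (sens * prev + (1-spec) * (1-prev))
Numerator = 0.73 * 0.2 = 0.146
P(positive and no disease) = (1 - spec) * (1 - prev) = (1 - 0.81) * (1 - 0.2) = 0.152
Denominator = 0.146 + 0.152 = 0.298
PPV = 0.146 / 0.298 = 0.489933
As percentage = 49.0


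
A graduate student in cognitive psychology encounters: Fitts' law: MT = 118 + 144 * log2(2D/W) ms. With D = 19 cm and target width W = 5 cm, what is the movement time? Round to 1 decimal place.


MT = 118 + 144 * log2(2*19/5)
2D/W = 7.6
log2(7.6) = 2.926
MT = 118 + 144 * 2.926
= 539.3 ms


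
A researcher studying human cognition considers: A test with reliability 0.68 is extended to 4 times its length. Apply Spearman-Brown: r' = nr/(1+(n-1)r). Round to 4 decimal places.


r_new = n*r / (1 + (n-1)*r)
Numerator = 4 * 0.68 = 2.72
Denominator = 1 + 3 * 0.68 = 3.04
r_new = 2.72 / 3.04
= 0.8947


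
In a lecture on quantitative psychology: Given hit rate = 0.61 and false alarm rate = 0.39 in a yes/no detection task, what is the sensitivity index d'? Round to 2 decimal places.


d' = z(HR) - z(FAR)
z(0.61) = 0.2793
z(0.39) = -0.2793
d' = 0.2793 - -0.2793
= 0.56


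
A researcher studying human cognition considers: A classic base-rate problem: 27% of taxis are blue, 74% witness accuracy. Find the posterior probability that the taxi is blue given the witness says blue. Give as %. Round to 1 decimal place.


P(blue | says blue) = P(says blue | blue)*P(blue) / [P(says blue | blue)*P(blue) + P(says blue | not blue)*P(not blue)]
Numerator = 0.74 * 0.27 = 0.1998
False identification = 0.26 * 0.73 = 0.1898
P = 0.1998 / (0.1998 + 0.1898)
= 0.1998 / 0.3896
As percentage = 51.3


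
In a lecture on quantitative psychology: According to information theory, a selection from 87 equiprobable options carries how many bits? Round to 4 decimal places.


H = log2(n)
H = log2(87)
= 6.4429


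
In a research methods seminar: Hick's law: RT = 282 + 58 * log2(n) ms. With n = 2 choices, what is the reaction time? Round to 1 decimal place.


RT = 282 + 58 * log2(2)
log2(2) = 1.0
RT = 282 + 58 * 1.0
= 282 + 58.0
= 340.0 ms


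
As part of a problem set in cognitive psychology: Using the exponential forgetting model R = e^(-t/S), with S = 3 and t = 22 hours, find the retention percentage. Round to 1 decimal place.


R = e^(-t/S)
-t/S = -22/3 = -7.333333
R = e^(-7.333333) = 0.000653
Percentage = 0.000653 * 100
= 0.1


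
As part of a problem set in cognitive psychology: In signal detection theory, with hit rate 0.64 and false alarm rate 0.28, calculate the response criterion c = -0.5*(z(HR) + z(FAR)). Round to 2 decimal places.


c = -0.5 * (z(HR) + z(FAR))
z(0.64) = 0.3585
z(0.28) = -0.5828
c = -0.5 * (0.3585 + -0.5828)
= -0.5 * -0.2243
= 0.11


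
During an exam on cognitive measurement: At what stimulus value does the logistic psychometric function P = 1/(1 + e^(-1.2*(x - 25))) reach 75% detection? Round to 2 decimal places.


At P = 0.75: 0.75 = 1/(1 + e^(-k*(x-x0)))
Solving: e^(-k*(x-x0)) = 1/3
x = x0 + ln(3)/k
ln(3) = 1.0986
x = 25 + 1.0986/1.2
= 25 + 0.9155
= 25.92


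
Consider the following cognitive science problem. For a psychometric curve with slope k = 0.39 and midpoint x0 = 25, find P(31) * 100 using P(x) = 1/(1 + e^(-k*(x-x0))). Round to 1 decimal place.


P(x) = 1/(1 + e^(-0.39*(31 - 25)))
Exponent = -0.39 * 6 = -2.34
e^(-2.34) = 0.096328
P = 1/(1 + 0.096328) = 0.912136
Percentage = 91.2


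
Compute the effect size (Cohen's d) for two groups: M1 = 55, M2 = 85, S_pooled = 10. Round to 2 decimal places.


Cohen's d = (M1 - M2) / S_pooled
= (55 - 85) / 10
= -30 / 10
= -3.00


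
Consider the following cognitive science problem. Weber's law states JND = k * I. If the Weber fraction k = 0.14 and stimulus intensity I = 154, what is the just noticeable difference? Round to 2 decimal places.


JND = k * I
JND = 0.14 * 154
= 21.56


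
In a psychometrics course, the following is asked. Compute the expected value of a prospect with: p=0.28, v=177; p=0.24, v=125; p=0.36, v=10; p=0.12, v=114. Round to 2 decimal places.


EU = sum(p_i * v_i)
0.28 * 177 = 49.56
0.24 * 125 = 30.0
0.36 * 10 = 3.6
0.12 * 114 = 13.68
EU = 49.56 + 30.0 + 3.6 + 13.68
= 96.84


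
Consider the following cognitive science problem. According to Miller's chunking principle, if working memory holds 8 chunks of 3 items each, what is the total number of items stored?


Total items = chunks * items_per_chunk
= 8 * 3
= 24


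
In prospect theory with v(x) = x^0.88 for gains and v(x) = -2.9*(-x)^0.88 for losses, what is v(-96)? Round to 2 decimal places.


Since x = -96 < 0, use v(x) = -lambda*(-x)^alpha
(-x) = 96
96^0.88 = 55.5135
v(-96) = -2.9 * 55.5135
= -160.99


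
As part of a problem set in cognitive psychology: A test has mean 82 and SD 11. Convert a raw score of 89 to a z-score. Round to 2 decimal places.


z = (X - mu) / sigma
= (89 - 82) / 11
= 7 / 11
= 0.64


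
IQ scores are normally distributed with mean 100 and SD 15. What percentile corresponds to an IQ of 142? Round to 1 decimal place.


z = (IQ - mean) / SD
z = (142 - 100) / 15 = 2.8
Percentile = Phi(2.8) * 100
Phi(2.8) = 0.997445
= 99.7


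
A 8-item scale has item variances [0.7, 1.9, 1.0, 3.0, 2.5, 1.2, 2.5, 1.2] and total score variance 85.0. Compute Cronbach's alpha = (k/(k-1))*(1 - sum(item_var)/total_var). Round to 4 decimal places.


alpha = (k/(k-1)) * (1 - sum(s_i^2)/s_total^2)
sum(item variances) = 14.0
k/(k-1) = 8/7 = 1.142857
1 - 14.0/85.0 = 1 - 0.164706 = 0.835294
alpha = 1.142857 * 0.835294
= 0.9546


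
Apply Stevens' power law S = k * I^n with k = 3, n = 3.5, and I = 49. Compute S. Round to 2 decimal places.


S = 3 * 49^3.5
49^3.5 = 823543.0
S = 3 * 823543.0
= 2470629.00


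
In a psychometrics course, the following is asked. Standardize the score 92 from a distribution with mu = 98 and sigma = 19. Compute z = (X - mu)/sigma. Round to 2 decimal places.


z = (X - mu) / sigma
= (92 - 98) / 19
= -6 / 19
= -0.32


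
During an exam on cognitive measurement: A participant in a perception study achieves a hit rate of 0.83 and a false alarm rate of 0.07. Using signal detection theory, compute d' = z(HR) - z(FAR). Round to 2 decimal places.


d' = z(HR) - z(FAR)
z(0.83) = 0.9542
z(0.07) = -1.4758
d' = 0.9542 - -1.4758
= 2.43


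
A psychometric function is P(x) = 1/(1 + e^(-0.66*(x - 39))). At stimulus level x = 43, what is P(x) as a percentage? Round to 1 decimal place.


P(x) = 1/(1 + e^(-0.66*(43 - 39)))
Exponent = -0.66 * 4 = -2.64
e^(-2.64) = 0.071361
P = 1/(1 + 0.071361) = 0.933392
Percentage = 93.3


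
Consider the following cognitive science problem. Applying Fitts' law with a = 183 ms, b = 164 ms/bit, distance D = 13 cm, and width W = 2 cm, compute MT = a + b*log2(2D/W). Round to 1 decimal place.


MT = 183 + 164 * log2(2*13/2)
2D/W = 13.0
log2(13.0) = 3.7004
MT = 183 + 164 * 3.7004
= 789.9 ms


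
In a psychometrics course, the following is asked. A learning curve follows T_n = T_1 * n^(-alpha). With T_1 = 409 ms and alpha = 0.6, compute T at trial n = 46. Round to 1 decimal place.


T_n = 409 * 46^(-0.6)
46^(-0.6) = 0.100541
T_n = 409 * 0.100541
= 41.1 ms


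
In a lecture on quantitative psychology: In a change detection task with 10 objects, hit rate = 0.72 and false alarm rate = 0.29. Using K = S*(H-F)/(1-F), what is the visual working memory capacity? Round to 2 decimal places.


K = S * (H - F) / (1 - F)
H - F = 0.43
1 - F = 0.71
K = 10 * 0.43 / 0.71
= 6.06


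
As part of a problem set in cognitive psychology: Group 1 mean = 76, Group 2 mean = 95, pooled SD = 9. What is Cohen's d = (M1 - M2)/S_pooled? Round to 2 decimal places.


Cohen's d = (M1 - M2) / S_pooled
= (76 - 95) / 9
= -19 / 9
= -2.11


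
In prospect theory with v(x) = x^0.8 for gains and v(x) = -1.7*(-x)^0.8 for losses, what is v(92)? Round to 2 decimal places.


Since x = 92 >= 0, use v(x) = x^0.8
92^0.8 = 37.2418
v(92) = 37.24


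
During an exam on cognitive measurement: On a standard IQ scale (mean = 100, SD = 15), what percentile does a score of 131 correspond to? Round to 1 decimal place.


z = (IQ - mean) / SD
z = (131 - 100) / 15 = 2.0667
Percentile = Phi(2.0667) * 100
Phi(2.0667) = 0.980619
= 98.1


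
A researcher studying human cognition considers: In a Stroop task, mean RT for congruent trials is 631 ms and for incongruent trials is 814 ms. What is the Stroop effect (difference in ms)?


Stroop effect = RT(incongruent) - RT(congruent)
= 814 - 631
= 183 ms


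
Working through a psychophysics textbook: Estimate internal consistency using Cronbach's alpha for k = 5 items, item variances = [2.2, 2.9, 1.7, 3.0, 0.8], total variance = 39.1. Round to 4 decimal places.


alpha = (k/(k-1)) * (1 - sum(s_i^2)/s_total^2)
sum(item variances) = 10.6
k/(k-1) = 5/4 = 1.25
1 - 10.6/39.1 = 1 - 0.2711 = 0.7289
alpha = 1.25 * 0.7289
= 0.9111


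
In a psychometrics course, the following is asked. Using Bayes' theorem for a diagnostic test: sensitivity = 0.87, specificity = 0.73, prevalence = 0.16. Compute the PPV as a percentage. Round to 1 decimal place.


PPV = (sens * prev) / (sens * prev + (1-spec) * (1-prev))
Numerator = 0.87 * 0.16 = 0.1392
P(positive and no disease) = (1 - spec) * (1 - prev) = (1 - 0.73) * (1 - 0.16) = 0.2268
Denominator = 0.1392 + 0.2268 = 0.366
PPV = 0.1392 / 0.366 = 0.380328
As percentage = 38.0
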